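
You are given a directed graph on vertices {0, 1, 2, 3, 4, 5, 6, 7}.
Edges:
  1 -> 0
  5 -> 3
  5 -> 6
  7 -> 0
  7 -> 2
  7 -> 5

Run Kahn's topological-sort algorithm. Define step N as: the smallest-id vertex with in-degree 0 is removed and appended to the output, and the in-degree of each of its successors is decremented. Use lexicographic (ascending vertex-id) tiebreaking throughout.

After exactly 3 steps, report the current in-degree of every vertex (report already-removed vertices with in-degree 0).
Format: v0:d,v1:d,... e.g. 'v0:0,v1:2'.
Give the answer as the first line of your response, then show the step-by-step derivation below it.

v0:0,v1:0,v2:0,v3:1,v4:0,v5:0,v6:1,v7:0

step 1: output 1; order=[1]; indeg=(1,0,1,1,0,1,1,0)
step 2: output 4; order=[1,4]; indeg=(1,0,1,1,0,1,1,0)
step 3: output 7; order=[1,4,7]; indeg=(0,0,0,1,0,0,1,0)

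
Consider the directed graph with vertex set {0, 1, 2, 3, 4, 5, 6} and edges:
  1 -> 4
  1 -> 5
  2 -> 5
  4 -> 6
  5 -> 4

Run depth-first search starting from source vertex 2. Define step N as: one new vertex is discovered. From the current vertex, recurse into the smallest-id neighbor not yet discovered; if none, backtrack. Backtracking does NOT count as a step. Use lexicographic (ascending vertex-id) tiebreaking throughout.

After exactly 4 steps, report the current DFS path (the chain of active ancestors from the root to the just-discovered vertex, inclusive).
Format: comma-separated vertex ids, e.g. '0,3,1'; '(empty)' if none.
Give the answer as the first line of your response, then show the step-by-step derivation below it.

2,5,4,6

step 1: discover 2; path=2; order=2
step 2: discover 5; path=2>5; order=2,5
step 3: discover 4; path=2>5>4; order=2,5,4
step 4: discover 6; path=2>5>4>6; order=2,5,4,6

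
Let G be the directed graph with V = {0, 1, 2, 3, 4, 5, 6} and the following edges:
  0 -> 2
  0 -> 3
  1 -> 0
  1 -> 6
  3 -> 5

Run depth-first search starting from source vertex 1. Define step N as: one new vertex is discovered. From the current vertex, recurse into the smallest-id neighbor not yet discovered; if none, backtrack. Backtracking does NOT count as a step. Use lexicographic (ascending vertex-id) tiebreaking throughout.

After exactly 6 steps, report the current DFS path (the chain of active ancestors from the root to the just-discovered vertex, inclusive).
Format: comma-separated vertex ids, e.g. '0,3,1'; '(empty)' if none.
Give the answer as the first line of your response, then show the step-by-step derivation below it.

1,6

step 1: discover 1; path=1; order=1
step 2: discover 0; path=1>0; order=1,0
step 3: discover 2; path=1>0>2; order=1,0,2
step 4: discover 3; path=1>0>3; order=1,0,2,3
step 5: discover 5; path=1>0>3>5; order=1,0,2,3,5
step 6: discover 6; path=1>6; order=1,0,2,3,5,6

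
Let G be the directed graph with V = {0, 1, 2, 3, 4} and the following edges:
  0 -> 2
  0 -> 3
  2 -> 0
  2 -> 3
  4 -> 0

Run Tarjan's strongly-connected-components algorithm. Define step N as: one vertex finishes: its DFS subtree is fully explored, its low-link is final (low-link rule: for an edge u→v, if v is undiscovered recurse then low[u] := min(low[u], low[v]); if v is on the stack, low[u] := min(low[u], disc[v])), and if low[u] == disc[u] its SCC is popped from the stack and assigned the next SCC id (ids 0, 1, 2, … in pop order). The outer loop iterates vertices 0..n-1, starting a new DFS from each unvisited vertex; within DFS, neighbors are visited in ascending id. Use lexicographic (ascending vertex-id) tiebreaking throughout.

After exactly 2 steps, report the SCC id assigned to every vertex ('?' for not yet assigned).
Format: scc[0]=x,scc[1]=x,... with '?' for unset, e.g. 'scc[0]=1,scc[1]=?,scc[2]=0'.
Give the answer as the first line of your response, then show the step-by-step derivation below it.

scc[0]=?,scc[1]=?,scc[2]=?,scc[3]=0,scc[4]=?

step 1: low=(low[0]=0,low[1]=?,low[2]=0,low[3]=2,low[4]=?); scc=(scc[0]=?,scc[1]=?,scc[2]=?,scc[3]=0,scc[4]=?)
step 2: low=(low[0]=0,low[1]=?,low[2]=0,low[3]=2,low[4]=?); scc=(scc[0]=?,scc[1]=?,scc[2]=?,scc[3]=0,scc[4]=?)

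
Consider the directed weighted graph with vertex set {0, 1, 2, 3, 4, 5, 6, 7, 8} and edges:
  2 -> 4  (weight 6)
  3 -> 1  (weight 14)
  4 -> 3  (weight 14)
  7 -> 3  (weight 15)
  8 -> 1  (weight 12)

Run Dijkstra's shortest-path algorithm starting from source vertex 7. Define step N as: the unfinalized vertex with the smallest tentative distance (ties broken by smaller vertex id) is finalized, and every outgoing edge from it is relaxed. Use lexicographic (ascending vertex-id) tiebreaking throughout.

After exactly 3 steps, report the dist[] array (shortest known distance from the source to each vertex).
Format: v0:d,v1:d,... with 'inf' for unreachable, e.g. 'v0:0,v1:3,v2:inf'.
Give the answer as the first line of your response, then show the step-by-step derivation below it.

v0:inf,v1:29,v2:inf,v3:15,v4:inf,v5:inf,v6:inf,v7:0,v8:inf

step 1: dist = v0:inf,v1:inf,v2:inf,v3:15,v4:inf,v5:inf,v6:inf,v7:0,v8:inf
step 2: dist = v0:inf,v1:29,v2:inf,v3:15,v4:inf,v5:inf,v6:inf,v7:0,v8:inf
step 3: dist = v0:inf,v1:29,v2:inf,v3:15,v4:inf,v5:inf,v6:inf,v7:0,v8:inf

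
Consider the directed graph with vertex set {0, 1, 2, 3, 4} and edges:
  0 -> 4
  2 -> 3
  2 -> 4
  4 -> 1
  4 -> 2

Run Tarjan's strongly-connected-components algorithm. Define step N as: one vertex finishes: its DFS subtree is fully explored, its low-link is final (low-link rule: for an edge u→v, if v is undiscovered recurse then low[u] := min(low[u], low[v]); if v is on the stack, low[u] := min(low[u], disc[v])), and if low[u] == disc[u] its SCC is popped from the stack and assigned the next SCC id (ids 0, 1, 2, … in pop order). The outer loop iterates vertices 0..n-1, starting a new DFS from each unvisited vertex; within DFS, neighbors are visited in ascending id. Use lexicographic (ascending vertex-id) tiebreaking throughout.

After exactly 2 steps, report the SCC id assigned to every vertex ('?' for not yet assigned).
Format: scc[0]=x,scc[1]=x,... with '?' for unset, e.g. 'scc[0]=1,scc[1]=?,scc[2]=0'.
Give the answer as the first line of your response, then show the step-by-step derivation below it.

scc[0]=?,scc[1]=0,scc[2]=?,scc[3]=1,scc[4]=?

step 1: low=(low[0]=0,low[1]=2,low[2]=?,low[3]=?,low[4]=1); scc=(scc[0]=?,scc[1]=0,scc[2]=?,scc[3]=?,scc[4]=?)
step 2: low=(low[0]=0,low[1]=2,low[2]=3,low[3]=4,low[4]=1); scc=(scc[0]=?,scc[1]=0,scc[2]=?,scc[3]=1,scc[4]=?)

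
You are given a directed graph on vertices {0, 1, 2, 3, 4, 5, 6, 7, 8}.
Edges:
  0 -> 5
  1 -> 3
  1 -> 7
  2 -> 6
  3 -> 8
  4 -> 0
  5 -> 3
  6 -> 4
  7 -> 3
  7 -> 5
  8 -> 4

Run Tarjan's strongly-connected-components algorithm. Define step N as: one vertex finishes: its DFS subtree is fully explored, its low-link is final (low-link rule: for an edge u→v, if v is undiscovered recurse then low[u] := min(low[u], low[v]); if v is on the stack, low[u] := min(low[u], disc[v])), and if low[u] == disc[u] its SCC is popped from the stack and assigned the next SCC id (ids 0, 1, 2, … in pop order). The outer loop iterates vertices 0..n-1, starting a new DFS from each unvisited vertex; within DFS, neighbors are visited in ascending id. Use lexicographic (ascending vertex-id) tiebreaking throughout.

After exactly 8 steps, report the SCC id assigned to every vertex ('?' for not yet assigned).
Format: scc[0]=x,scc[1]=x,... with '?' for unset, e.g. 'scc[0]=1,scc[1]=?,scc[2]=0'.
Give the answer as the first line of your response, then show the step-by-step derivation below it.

scc[0]=0,scc[1]=2,scc[2]=?,scc[3]=0,scc[4]=0,scc[5]=0,scc[6]=3,scc[7]=1,scc[8]=0

step 1: low=(low[0]=0,low[1]=?,low[2]=?,low[3]=2,low[4]=0,low[5]=1,low[6]=?,low[7]=?,low[8]=3); scc=(scc[0]=?,scc[1]=?,scc[2]=?,scc[3]=?,scc[4]=?,scc[5]=?,scc[6]=?,scc[7]=?,scc[8]=?)
step 2: low=(low[0]=0,low[1]=?,low[2]=?,low[3]=2,low[4]=0,low[5]=1,low[6]=?,low[7]=?,low[8]=0); scc=(scc[0]=?,scc[1]=?,scc[2]=?,scc[3]=?,scc[4]=?,scc[5]=?,scc[6]=?,scc[7]=?,scc[8]=?)
step 3: low=(low[0]=0,low[1]=?,low[2]=?,low[3]=0,low[4]=0,low[5]=1,low[6]=?,low[7]=?,low[8]=0); scc=(scc[0]=?,scc[1]=?,scc[2]=?,scc[3]=?,scc[4]=?,scc[5]=?,scc[6]=?,scc[7]=?,scc[8]=?)
step 4: low=(low[0]=0,low[1]=?,low[2]=?,low[3]=0,low[4]=0,low[5]=0,low[6]=?,low[7]=?,low[8]=0); scc=(scc[0]=?,scc[1]=?,scc[2]=?,scc[3]=?,scc[4]=?,scc[5]=?,scc[6]=?,scc[7]=?,scc[8]=?)
step 5: low=(low[0]=0,low[1]=?,low[2]=?,low[3]=0,low[4]=0,low[5]=0,low[6]=?,low[7]=?,low[8]=0); scc=(scc[0]=0,scc[1]=?,scc[2]=?,scc[3]=0,scc[4]=0,scc[5]=0,scc[6]=?,scc[7]=?,scc[8]=0)
step 6: low=(low[0]=0,low[1]=5,low[2]=?,low[3]=0,low[4]=0,low[5]=0,low[6]=?,low[7]=6,low[8]=0); scc=(scc[0]=0,scc[1]=?,scc[2]=?,scc[3]=0,scc[4]=0,scc[5]=0,scc[6]=?,scc[7]=1,scc[8]=0)
step 7: low=(low[0]=0,low[1]=5,low[2]=?,low[3]=0,low[4]=0,low[5]=0,low[6]=?,low[7]=6,low[8]=0); scc=(scc[0]=0,scc[1]=2,scc[2]=?,scc[3]=0,scc[4]=0,scc[5]=0,scc[6]=?,scc[7]=1,scc[8]=0)
step 8: low=(low[0]=0,low[1]=5,low[2]=7,low[3]=0,low[4]=0,low[5]=0,low[6]=8,low[7]=6,low[8]=0); scc=(scc[0]=0,scc[1]=2,scc[2]=?,scc[3]=0,scc[4]=0,scc[5]=0,scc[6]=3,scc[7]=1,scc[8]=0)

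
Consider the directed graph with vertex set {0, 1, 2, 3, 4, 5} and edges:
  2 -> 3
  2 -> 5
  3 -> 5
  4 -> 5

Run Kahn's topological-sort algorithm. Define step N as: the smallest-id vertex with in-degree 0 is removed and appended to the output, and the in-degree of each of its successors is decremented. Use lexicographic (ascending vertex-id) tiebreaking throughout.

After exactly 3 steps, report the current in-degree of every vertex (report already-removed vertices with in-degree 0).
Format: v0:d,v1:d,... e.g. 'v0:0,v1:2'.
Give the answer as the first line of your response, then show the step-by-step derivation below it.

v0:0,v1:0,v2:0,v3:0,v4:0,v5:2

step 1: output 0; order=[0]; indeg=(0,0,0,1,0,3)
step 2: output 1; order=[0,1]; indeg=(0,0,0,1,0,3)
step 3: output 2; order=[0,1,2]; indeg=(0,0,0,0,0,2)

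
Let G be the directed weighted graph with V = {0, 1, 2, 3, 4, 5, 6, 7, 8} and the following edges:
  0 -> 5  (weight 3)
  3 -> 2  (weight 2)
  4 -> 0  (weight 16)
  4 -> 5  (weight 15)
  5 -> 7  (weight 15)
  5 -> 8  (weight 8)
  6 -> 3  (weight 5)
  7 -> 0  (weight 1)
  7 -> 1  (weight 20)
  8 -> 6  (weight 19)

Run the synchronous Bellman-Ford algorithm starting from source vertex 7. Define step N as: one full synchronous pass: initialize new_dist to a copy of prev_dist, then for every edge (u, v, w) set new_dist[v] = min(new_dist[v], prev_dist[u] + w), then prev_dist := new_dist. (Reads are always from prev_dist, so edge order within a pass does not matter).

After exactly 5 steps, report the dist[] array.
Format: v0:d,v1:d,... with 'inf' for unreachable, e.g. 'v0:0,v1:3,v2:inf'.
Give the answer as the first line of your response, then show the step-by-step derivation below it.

v0:1,v1:20,v2:inf,v3:36,v4:inf,v5:4,v6:31,v7:0,v8:12

step 1: dist = v0:1,v1:20,v2:inf,v3:inf,v4:inf,v5:inf,v6:inf,v7:0,v8:inf
step 2: dist = v0:1,v1:20,v2:inf,v3:inf,v4:inf,v5:4,v6:inf,v7:0,v8:inf
step 3: dist = v0:1,v1:20,v2:inf,v3:inf,v4:inf,v5:4,v6:inf,v7:0,v8:12
step 4: dist = v0:1,v1:20,v2:inf,v3:inf,v4:inf,v5:4,v6:31,v7:0,v8:12
step 5: dist = v0:1,v1:20,v2:inf,v3:36,v4:inf,v5:4,v6:31,v7:0,v8:12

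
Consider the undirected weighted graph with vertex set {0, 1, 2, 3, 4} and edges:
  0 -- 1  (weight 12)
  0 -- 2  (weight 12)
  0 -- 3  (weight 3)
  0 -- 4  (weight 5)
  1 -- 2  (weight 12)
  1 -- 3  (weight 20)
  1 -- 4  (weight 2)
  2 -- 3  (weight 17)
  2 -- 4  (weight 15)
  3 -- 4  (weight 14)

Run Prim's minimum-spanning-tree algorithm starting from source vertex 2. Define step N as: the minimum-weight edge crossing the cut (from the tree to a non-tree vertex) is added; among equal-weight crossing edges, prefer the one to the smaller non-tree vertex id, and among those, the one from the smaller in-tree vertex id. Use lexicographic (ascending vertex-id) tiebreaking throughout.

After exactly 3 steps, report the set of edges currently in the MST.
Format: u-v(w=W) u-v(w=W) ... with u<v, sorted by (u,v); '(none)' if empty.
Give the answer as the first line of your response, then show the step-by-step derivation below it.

0-2(w=12) 0-3(w=3) 0-4(w=5)

step 1: add edge 0-2 (w=12); MST = {0-2(w=12)}
step 2: add edge 0-3 (w=3); MST = {0-2(w=12) 0-3(w=3)}
step 3: add edge 0-4 (w=5); MST = {0-2(w=12) 0-3(w=3) 0-4(w=5)}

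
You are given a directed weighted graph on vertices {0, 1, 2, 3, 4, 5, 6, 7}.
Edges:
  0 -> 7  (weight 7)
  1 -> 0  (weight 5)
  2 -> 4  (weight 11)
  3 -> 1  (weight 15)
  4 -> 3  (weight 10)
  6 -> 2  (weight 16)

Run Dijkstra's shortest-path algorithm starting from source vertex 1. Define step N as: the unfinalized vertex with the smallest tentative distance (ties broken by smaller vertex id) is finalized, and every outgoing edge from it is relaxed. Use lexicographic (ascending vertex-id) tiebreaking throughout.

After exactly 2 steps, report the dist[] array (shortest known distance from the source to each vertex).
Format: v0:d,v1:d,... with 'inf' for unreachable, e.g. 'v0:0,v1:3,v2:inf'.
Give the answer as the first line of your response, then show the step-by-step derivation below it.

v0:5,v1:0,v2:inf,v3:inf,v4:inf,v5:inf,v6:inf,v7:12

step 1: dist = v0:5,v1:0,v2:inf,v3:inf,v4:inf,v5:inf,v6:inf,v7:inf
step 2: dist = v0:5,v1:0,v2:inf,v3:inf,v4:inf,v5:inf,v6:inf,v7:12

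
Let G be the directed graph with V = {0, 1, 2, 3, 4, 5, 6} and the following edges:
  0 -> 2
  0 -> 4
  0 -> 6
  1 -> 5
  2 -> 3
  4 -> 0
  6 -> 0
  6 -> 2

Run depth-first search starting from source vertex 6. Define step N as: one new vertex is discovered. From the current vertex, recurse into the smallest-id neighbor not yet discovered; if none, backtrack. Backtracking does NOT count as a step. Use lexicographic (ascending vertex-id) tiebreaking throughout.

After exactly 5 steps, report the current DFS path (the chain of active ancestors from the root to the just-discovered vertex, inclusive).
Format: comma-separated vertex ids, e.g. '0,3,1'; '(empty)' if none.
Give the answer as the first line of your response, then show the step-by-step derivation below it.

6,0,4

step 1: discover 6; path=6; order=6
step 2: discover 0; path=6>0; order=6,0
step 3: discover 2; path=6>0>2; order=6,0,2
step 4: discover 3; path=6>0>2>3; order=6,0,2,3
step 5: discover 4; path=6>0>4; order=6,0,2,3,4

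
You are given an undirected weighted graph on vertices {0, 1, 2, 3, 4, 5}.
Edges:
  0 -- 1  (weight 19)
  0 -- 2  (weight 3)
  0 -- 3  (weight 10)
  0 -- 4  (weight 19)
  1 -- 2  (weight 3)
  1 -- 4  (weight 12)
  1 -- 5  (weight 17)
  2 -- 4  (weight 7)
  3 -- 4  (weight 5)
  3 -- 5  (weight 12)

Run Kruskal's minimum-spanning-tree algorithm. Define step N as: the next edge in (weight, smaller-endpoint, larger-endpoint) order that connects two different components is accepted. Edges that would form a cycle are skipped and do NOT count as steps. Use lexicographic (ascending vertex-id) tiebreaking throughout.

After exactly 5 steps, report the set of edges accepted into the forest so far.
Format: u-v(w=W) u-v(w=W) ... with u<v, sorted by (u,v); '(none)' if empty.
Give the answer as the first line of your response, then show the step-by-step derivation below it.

0-2(w=3) 1-2(w=3) 2-4(w=7) 3-4(w=5) 3-5(w=12)

step 1: add edge 0-2 (w=3); MST = {0-2(w=3)}
step 2: add edge 1-2 (w=3); MST = {0-2(w=3) 1-2(w=3)}
step 3: add edge 3-4 (w=5); MST = {0-2(w=3) 1-2(w=3) 3-4(w=5)}
step 4: add edge 2-4 (w=7); MST = {0-2(w=3) 1-2(w=3) 2-4(w=7) 3-4(w=5)}
step 5: add edge 3-5 (w=12); MST = {0-2(w=3) 1-2(w=3) 2-4(w=7) 3-4(w=5) 3-5(w=12)}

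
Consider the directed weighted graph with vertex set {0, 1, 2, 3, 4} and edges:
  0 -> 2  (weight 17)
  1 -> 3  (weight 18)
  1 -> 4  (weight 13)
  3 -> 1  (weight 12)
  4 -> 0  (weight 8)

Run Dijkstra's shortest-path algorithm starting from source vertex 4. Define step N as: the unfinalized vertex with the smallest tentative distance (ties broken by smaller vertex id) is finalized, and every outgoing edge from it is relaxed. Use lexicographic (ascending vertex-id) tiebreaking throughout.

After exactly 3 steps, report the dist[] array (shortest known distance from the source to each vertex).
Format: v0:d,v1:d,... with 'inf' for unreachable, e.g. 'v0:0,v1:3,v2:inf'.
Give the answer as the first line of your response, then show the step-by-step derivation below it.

v0:8,v1:inf,v2:25,v3:inf,v4:0

step 1: dist = v0:8,v1:inf,v2:inf,v3:inf,v4:0
step 2: dist = v0:8,v1:inf,v2:25,v3:inf,v4:0
step 3: dist = v0:8,v1:inf,v2:25,v3:inf,v4:0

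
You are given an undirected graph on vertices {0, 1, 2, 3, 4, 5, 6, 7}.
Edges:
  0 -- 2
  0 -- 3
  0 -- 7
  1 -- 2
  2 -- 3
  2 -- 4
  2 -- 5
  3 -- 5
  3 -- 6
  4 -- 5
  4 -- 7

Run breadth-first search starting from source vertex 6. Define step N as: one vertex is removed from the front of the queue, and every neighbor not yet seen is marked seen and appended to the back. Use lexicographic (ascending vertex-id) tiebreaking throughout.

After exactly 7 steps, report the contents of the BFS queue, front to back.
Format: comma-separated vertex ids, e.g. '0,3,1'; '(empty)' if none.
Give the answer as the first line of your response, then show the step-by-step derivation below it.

4

step 1: dequeue 6; queue=[3]; order=6
step 2: dequeue 3; queue=[0,2,5]; order=6,3
step 3: dequeue 0; queue=[2,5,7]; order=6,3,0
step 4: dequeue 2; queue=[5,7,1,4]; order=6,3,0,2
step 5: dequeue 5; queue=[7,1,4]; order=6,3,0,2,5
step 6: dequeue 7; queue=[1,4]; order=6,3,0,2,5,7
step 7: dequeue 1; queue=[4]; order=6,3,0,2,5,7,1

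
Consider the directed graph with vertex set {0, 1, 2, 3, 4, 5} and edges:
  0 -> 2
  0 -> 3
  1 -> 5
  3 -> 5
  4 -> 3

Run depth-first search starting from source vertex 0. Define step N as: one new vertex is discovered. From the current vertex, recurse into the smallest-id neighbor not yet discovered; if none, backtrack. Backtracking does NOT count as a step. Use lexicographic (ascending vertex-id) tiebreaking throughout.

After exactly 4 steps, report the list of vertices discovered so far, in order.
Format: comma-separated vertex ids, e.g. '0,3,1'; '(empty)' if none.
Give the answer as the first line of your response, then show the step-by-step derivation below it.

0,2,3,5

step 1: discover 0; path=0; order=0
step 2: discover 2; path=0>2; order=0,2
step 3: discover 3; path=0>3; order=0,2,3
step 4: discover 5; path=0>3>5; order=0,2,3,5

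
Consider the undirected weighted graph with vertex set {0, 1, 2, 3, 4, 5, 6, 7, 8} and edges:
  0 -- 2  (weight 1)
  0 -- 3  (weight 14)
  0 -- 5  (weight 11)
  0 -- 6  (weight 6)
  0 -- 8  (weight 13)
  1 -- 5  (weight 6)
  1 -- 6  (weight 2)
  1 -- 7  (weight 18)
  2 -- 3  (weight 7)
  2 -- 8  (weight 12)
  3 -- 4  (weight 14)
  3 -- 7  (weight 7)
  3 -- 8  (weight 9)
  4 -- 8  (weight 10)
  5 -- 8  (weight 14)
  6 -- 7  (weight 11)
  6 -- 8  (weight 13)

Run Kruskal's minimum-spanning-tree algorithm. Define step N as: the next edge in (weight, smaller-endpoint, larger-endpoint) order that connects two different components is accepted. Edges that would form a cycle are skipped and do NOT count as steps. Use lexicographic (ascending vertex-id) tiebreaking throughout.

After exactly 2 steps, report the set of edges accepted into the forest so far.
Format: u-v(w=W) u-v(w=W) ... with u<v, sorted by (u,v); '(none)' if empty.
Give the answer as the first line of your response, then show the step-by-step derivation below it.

0-2(w=1) 1-6(w=2)

step 1: add edge 0-2 (w=1); MST = {0-2(w=1)}
step 2: add edge 1-6 (w=2); MST = {0-2(w=1) 1-6(w=2)}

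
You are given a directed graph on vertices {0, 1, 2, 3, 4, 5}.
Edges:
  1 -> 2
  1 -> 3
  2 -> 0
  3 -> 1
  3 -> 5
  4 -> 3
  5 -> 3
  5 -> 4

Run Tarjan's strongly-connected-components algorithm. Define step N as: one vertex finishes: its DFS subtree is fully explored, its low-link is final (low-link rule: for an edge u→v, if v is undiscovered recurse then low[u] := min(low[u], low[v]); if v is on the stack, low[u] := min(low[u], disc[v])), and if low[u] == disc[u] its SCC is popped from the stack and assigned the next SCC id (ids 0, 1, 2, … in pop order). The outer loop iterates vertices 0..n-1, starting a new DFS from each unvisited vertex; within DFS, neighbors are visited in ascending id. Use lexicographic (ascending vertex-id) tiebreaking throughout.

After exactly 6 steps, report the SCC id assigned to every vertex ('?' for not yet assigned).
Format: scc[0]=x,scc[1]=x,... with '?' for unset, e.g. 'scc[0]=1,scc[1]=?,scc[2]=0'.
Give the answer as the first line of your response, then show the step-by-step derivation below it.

scc[0]=0,scc[1]=2,scc[2]=1,scc[3]=2,scc[4]=2,scc[5]=2

step 1: low=(low[0]=0,low[1]=?,low[2]=?,low[3]=?,low[4]=?,low[5]=?); scc=(scc[0]=0,scc[1]=?,scc[2]=?,scc[3]=?,scc[4]=?,scc[5]=?)
step 2: low=(low[0]=0,low[1]=1,low[2]=2,low[3]=?,low[4]=?,low[5]=?); scc=(scc[0]=0,scc[1]=?,scc[2]=1,scc[3]=?,scc[4]=?,scc[5]=?)
step 3: low=(low[0]=0,low[1]=1,low[2]=2,low[3]=1,low[4]=3,low[5]=3); scc=(scc[0]=0,scc[1]=?,scc[2]=1,scc[3]=?,scc[4]=?,scc[5]=?)
step 4: low=(low[0]=0,low[1]=1,low[2]=2,low[3]=1,low[4]=3,low[5]=3); scc=(scc[0]=0,scc[1]=?,scc[2]=1,scc[3]=?,scc[4]=?,scc[5]=?)
step 5: low=(low[0]=0,low[1]=1,low[2]=2,low[3]=1,low[4]=3,low[5]=3); scc=(scc[0]=0,scc[1]=?,scc[2]=1,scc[3]=?,scc[4]=?,scc[5]=?)
step 6: low=(low[0]=0,low[1]=1,low[2]=2,low[3]=1,low[4]=3,low[5]=3); scc=(scc[0]=0,scc[1]=2,scc[2]=1,scc[3]=2,scc[4]=2,scc[5]=2)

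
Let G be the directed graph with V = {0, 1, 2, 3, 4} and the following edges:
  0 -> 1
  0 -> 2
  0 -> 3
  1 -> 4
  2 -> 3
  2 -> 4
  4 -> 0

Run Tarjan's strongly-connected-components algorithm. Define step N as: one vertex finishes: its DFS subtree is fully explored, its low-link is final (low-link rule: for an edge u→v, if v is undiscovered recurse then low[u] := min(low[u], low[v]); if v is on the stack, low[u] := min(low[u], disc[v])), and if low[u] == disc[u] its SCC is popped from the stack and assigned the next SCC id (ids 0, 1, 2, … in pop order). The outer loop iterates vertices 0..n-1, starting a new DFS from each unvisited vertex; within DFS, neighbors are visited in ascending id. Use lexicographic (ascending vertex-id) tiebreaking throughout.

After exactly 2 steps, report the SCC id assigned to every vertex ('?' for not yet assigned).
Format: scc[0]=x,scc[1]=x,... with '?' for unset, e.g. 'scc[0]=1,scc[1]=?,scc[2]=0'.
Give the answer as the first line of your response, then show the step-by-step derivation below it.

scc[0]=?,scc[1]=?,scc[2]=?,scc[3]=?,scc[4]=?

step 1: low=(low[0]=0,low[1]=1,low[2]=?,low[3]=?,low[4]=0); scc=(scc[0]=?,scc[1]=?,scc[2]=?,scc[3]=?,scc[4]=?)
step 2: low=(low[0]=0,low[1]=0,low[2]=?,low[3]=?,low[4]=0); scc=(scc[0]=?,scc[1]=?,scc[2]=?,scc[3]=?,scc[4]=?)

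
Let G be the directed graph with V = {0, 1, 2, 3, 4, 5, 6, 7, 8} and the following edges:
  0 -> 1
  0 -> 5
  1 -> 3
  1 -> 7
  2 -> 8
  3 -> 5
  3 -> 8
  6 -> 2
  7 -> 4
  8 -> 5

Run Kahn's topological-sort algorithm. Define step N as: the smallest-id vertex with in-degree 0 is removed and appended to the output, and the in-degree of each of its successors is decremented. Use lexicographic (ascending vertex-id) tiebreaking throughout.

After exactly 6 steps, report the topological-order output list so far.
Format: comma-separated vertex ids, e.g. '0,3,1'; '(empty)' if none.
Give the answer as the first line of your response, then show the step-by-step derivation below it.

0,1,3,6,2,7

step 1: output 0; order=[0]; indeg=(0,0,1,1,1,2,0,1,2)
step 2: output 1; order=[0,1]; indeg=(0,0,1,0,1,2,0,0,2)
step 3: output 3; order=[0,1,3]; indeg=(0,0,1,0,1,1,0,0,1)
step 4: output 6; order=[0,1,3,6]; indeg=(0,0,0,0,1,1,0,0,1)
step 5: output 2; order=[0,1,3,6,2]; indeg=(0,0,0,0,1,1,0,0,0)
step 6: output 7; order=[0,1,3,6,2,7]; indeg=(0,0,0,0,0,1,0,0,0)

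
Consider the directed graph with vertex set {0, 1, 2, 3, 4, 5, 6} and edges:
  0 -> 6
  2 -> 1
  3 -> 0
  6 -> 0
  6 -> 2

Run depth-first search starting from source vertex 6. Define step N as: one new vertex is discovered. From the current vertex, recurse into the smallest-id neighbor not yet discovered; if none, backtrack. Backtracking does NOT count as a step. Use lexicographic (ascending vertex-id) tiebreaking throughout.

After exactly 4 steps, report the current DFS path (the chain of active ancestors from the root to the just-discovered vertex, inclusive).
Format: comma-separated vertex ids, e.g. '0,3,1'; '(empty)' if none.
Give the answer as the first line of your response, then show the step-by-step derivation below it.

6,2,1

step 1: discover 6; path=6; order=6
step 2: discover 0; path=6>0; order=6,0
step 3: discover 2; path=6>2; order=6,0,2
step 4: discover 1; path=6>2>1; order=6,0,2,1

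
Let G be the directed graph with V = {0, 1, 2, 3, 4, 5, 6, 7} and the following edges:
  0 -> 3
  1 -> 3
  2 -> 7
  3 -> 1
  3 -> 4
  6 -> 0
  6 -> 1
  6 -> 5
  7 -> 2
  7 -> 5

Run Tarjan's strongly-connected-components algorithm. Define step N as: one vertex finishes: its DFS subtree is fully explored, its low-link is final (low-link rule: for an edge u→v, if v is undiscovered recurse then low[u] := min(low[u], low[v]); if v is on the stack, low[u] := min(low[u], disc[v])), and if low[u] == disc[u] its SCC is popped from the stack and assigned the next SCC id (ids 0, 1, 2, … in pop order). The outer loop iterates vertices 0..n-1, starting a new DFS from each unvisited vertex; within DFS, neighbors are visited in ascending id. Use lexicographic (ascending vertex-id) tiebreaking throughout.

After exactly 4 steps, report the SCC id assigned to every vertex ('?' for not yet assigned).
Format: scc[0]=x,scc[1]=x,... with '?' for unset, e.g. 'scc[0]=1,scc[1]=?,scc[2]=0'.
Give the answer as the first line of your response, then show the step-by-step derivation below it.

scc[0]=2,scc[1]=1,scc[2]=?,scc[3]=1,scc[4]=0,scc[5]=?,scc[6]=?,scc[7]=?

step 1: low=(low[0]=0,low[1]=1,low[2]=?,low[3]=1,low[4]=?,low[5]=?,low[6]=?,low[7]=?); scc=(scc[0]=?,scc[1]=?,scc[2]=?,scc[3]=?,scc[4]=?,scc[5]=?,scc[6]=?,scc[7]=?)
step 2: low=(low[0]=0,low[1]=1,low[2]=?,low[3]=1,low[4]=3,low[5]=?,low[6]=?,low[7]=?); scc=(scc[0]=?,scc[1]=?,scc[2]=?,scc[3]=?,scc[4]=0,scc[5]=?,scc[6]=?,scc[7]=?)
step 3: low=(low[0]=0,low[1]=1,low[2]=?,low[3]=1,low[4]=3,low[5]=?,low[6]=?,low[7]=?); scc=(scc[0]=?,scc[1]=1,scc[2]=?,scc[3]=1,scc[4]=0,scc[5]=?,scc[6]=?,scc[7]=?)
step 4: low=(low[0]=0,low[1]=1,low[2]=?,low[3]=1,low[4]=3,low[5]=?,low[6]=?,low[7]=?); scc=(scc[0]=2,scc[1]=1,scc[2]=?,scc[3]=1,scc[4]=0,scc[5]=?,scc[6]=?,scc[7]=?)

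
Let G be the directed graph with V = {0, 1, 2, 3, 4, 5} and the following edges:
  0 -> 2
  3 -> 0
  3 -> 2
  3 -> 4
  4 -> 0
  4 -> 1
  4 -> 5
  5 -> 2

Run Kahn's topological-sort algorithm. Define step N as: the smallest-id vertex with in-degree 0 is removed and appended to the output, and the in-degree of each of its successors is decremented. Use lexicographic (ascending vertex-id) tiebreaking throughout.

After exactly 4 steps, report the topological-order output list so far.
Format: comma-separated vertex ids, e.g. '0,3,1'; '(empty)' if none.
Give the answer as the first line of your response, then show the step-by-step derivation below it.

3,4,0,1

step 1: output 3; order=[3]; indeg=(1,1,2,0,0,1)
step 2: output 4; order=[3,4]; indeg=(0,0,2,0,0,0)
step 3: output 0; order=[3,4,0]; indeg=(0,0,1,0,0,0)
step 4: output 1; order=[3,4,0,1]; indeg=(0,0,1,0,0,0)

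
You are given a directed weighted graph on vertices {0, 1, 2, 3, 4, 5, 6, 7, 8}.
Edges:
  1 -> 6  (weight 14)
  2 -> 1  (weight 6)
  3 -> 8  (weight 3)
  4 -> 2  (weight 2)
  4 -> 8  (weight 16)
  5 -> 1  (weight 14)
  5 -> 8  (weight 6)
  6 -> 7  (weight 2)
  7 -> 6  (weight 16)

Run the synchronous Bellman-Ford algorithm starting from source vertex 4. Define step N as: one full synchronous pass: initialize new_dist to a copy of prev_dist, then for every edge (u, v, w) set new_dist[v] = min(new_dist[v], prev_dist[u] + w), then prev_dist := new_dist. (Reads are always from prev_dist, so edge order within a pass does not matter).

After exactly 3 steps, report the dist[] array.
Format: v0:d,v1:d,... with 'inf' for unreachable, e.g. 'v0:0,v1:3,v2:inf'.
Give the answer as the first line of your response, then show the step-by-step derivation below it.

v0:inf,v1:8,v2:2,v3:inf,v4:0,v5:inf,v6:22,v7:inf,v8:16

step 1: dist = v0:inf,v1:inf,v2:2,v3:inf,v4:0,v5:inf,v6:inf,v7:inf,v8:16
step 2: dist = v0:inf,v1:8,v2:2,v3:inf,v4:0,v5:inf,v6:inf,v7:inf,v8:16
step 3: dist = v0:inf,v1:8,v2:2,v3:inf,v4:0,v5:inf,v6:22,v7:inf,v8:16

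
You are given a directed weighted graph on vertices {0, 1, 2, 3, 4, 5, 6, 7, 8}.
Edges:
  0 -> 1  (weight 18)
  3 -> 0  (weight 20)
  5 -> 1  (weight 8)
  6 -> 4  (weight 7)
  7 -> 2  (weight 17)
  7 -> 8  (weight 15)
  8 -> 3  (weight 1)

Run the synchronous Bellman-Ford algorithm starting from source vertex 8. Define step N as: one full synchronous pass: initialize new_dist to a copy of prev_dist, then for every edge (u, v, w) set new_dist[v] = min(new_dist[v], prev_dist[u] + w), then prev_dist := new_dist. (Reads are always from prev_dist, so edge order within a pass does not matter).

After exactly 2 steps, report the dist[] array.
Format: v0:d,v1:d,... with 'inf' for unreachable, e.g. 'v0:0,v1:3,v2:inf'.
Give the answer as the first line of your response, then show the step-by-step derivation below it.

v0:21,v1:inf,v2:inf,v3:1,v4:inf,v5:inf,v6:inf,v7:inf,v8:0

step 1: dist = v0:inf,v1:inf,v2:inf,v3:1,v4:inf,v5:inf,v6:inf,v7:inf,v8:0
step 2: dist = v0:21,v1:inf,v2:inf,v3:1,v4:inf,v5:inf,v6:inf,v7:inf,v8:0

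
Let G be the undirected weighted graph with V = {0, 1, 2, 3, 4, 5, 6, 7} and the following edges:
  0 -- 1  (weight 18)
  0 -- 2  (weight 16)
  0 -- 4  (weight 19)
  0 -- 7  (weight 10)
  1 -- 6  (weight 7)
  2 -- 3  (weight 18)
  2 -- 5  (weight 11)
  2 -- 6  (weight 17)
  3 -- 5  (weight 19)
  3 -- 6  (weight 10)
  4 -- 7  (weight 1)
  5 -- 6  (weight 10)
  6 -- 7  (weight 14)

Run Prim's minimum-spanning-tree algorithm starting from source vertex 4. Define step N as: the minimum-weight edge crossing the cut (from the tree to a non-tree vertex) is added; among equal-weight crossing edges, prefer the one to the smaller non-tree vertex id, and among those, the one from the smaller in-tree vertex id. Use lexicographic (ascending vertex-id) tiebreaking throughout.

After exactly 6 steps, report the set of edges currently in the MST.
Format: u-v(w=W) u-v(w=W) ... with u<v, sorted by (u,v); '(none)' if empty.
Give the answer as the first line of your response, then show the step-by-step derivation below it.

0-7(w=10) 1-6(w=7) 3-6(w=10) 4-7(w=1) 5-6(w=10) 6-7(w=14)

step 1: add edge 4-7 (w=1); MST = {4-7(w=1)}
step 2: add edge 0-7 (w=10); MST = {0-7(w=10) 4-7(w=1)}
step 3: add edge 6-7 (w=14); MST = {0-7(w=10) 4-7(w=1) 6-7(w=14)}
step 4: add edge 1-6 (w=7); MST = {0-7(w=10) 1-6(w=7) 4-7(w=1) 6-7(w=14)}
step 5: add edge 3-6 (w=10); MST = {0-7(w=10) 1-6(w=7) 3-6(w=10) 4-7(w=1) 6-7(w=14)}
step 6: add edge 5-6 (w=10); MST = {0-7(w=10) 1-6(w=7) 3-6(w=10) 4-7(w=1) 5-6(w=10) 6-7(w=14)}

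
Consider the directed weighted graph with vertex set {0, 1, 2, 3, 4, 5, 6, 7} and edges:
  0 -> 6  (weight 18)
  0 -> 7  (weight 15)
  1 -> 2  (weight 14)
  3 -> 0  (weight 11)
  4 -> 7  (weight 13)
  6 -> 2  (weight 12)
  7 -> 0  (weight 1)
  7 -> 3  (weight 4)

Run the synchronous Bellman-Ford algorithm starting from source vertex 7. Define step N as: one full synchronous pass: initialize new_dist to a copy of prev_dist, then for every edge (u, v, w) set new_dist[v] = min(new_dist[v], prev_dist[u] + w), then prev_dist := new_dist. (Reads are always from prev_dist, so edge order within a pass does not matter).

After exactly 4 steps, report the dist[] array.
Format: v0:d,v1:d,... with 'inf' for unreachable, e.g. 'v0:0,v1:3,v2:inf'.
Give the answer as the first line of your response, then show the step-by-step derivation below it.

v0:1,v1:inf,v2:31,v3:4,v4:inf,v5:inf,v6:19,v7:0

step 1: dist = v0:1,v1:inf,v2:inf,v3:4,v4:inf,v5:inf,v6:inf,v7:0
step 2: dist = v0:1,v1:inf,v2:inf,v3:4,v4:inf,v5:inf,v6:19,v7:0
step 3: dist = v0:1,v1:inf,v2:31,v3:4,v4:inf,v5:inf,v6:19,v7:0
step 4: dist = v0:1,v1:inf,v2:31,v3:4,v4:inf,v5:inf,v6:19,v7:0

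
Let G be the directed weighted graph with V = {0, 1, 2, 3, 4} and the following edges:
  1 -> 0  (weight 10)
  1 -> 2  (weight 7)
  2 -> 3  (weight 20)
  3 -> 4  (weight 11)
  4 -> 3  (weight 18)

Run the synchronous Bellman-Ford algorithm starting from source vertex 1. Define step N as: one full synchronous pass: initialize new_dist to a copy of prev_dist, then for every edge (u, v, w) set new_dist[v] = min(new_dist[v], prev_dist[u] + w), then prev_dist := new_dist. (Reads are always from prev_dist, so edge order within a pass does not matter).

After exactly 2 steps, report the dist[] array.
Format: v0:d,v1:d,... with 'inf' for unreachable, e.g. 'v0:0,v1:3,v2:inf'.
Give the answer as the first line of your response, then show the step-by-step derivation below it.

v0:10,v1:0,v2:7,v3:27,v4:inf

step 1: dist = v0:10,v1:0,v2:7,v3:inf,v4:inf
step 2: dist = v0:10,v1:0,v2:7,v3:27,v4:inf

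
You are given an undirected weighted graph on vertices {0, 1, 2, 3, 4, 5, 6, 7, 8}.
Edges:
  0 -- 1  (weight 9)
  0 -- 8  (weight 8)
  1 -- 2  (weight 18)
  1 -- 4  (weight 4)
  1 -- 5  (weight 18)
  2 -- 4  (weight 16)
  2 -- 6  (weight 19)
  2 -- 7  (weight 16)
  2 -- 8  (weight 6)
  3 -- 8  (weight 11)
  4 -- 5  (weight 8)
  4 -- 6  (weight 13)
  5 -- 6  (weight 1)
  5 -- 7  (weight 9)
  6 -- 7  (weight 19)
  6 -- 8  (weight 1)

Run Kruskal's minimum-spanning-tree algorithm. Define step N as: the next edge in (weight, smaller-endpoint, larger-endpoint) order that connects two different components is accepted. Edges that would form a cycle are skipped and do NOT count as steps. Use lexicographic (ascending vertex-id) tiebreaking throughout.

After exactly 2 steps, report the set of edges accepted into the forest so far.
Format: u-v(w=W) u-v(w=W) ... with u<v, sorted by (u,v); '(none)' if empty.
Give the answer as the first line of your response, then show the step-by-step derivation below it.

5-6(w=1) 6-8(w=1)

step 1: add edge 5-6 (w=1); MST = {5-6(w=1)}
step 2: add edge 6-8 (w=1); MST = {5-6(w=1) 6-8(w=1)}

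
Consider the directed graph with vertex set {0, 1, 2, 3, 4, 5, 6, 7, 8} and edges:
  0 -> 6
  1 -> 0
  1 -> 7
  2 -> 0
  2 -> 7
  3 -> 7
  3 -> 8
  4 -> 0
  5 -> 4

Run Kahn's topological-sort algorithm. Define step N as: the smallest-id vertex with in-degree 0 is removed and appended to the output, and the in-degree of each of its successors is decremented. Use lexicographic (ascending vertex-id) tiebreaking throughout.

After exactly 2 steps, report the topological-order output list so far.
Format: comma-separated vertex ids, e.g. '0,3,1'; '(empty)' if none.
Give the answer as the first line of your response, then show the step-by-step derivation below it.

1,2

step 1: output 1; order=[1]; indeg=(2,0,0,0,1,0,1,2,1)
step 2: output 2; order=[1,2]; indeg=(1,0,0,0,1,0,1,1,1)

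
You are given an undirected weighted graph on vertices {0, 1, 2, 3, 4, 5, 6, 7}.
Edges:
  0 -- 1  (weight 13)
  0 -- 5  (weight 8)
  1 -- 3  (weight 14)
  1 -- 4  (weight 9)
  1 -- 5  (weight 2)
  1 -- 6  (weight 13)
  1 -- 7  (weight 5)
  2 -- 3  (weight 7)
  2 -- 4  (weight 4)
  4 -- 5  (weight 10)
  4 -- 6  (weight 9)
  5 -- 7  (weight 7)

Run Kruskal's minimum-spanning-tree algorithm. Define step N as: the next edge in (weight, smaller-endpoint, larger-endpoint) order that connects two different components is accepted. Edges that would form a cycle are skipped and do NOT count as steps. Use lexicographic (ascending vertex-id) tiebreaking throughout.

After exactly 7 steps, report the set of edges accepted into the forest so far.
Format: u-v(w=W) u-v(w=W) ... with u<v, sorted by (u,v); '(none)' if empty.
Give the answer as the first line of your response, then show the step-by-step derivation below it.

0-5(w=8) 1-4(w=9) 1-5(w=2) 1-7(w=5) 2-3(w=7) 2-4(w=4) 4-6(w=9)

step 1: add edge 1-5 (w=2); MST = {1-5(w=2)}
step 2: add edge 2-4 (w=4); MST = {1-5(w=2) 2-4(w=4)}
step 3: add edge 1-7 (w=5); MST = {1-5(w=2) 1-7(w=5) 2-4(w=4)}
step 4: add edge 2-3 (w=7); MST = {1-5(w=2) 1-7(w=5) 2-3(w=7) 2-4(w=4)}
step 5: add edge 0-5 (w=8); MST = {0-5(w=8) 1-5(w=2) 1-7(w=5) 2-3(w=7) 2-4(w=4)}
step 6: add edge 1-4 (w=9); MST = {0-5(w=8) 1-4(w=9) 1-5(w=2) 1-7(w=5) 2-3(w=7) 2-4(w=4)}
step 7: add edge 4-6 (w=9); MST = {0-5(w=8) 1-4(w=9) 1-5(w=2) 1-7(w=5) 2-3(w=7) 2-4(w=4) 4-6(w=9)}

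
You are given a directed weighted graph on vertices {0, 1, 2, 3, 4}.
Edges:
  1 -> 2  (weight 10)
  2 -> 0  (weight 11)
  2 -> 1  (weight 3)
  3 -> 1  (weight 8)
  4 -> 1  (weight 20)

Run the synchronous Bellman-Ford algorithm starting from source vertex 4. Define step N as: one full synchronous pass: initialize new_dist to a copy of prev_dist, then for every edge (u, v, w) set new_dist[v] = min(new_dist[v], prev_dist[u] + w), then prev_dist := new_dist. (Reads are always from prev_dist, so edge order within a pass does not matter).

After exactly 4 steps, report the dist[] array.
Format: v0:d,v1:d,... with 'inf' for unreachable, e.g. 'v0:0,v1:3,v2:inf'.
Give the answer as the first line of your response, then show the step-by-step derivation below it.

v0:41,v1:20,v2:30,v3:inf,v4:0

step 1: dist = v0:inf,v1:20,v2:inf,v3:inf,v4:0
step 2: dist = v0:inf,v1:20,v2:30,v3:inf,v4:0
step 3: dist = v0:41,v1:20,v2:30,v3:inf,v4:0
step 4: dist = v0:41,v1:20,v2:30,v3:inf,v4:0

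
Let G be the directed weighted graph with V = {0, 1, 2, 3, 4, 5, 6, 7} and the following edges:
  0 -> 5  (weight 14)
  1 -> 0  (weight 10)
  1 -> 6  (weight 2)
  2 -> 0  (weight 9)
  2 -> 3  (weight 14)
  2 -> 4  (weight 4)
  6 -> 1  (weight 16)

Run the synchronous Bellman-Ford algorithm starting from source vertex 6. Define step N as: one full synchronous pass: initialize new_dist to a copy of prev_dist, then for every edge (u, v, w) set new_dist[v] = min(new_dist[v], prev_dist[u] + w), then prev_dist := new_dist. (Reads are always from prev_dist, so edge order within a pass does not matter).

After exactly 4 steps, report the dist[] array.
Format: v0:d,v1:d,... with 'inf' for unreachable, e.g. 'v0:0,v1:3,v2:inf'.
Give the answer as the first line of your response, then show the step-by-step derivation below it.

v0:26,v1:16,v2:inf,v3:inf,v4:inf,v5:40,v6:0,v7:inf

step 1: dist = v0:inf,v1:16,v2:inf,v3:inf,v4:inf,v5:inf,v6:0,v7:inf
step 2: dist = v0:26,v1:16,v2:inf,v3:inf,v4:inf,v5:inf,v6:0,v7:inf
step 3: dist = v0:26,v1:16,v2:inf,v3:inf,v4:inf,v5:40,v6:0,v7:inf
step 4: dist = v0:26,v1:16,v2:inf,v3:inf,v4:inf,v5:40,v6:0,v7:inf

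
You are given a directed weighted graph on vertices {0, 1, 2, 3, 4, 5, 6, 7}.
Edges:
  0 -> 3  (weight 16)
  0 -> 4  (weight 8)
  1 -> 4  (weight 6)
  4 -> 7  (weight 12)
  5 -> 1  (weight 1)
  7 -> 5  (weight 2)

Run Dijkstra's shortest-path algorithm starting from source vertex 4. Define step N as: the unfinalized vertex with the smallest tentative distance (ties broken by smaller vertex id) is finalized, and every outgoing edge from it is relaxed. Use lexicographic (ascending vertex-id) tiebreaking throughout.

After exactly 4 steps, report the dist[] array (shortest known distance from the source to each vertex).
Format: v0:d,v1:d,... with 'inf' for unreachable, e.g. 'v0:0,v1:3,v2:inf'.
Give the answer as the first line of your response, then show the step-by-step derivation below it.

v0:inf,v1:15,v2:inf,v3:inf,v4:0,v5:14,v6:inf,v7:12

step 1: dist = v0:inf,v1:inf,v2:inf,v3:inf,v4:0,v5:inf,v6:inf,v7:12
step 2: dist = v0:inf,v1:inf,v2:inf,v3:inf,v4:0,v5:14,v6:inf,v7:12
step 3: dist = v0:inf,v1:15,v2:inf,v3:inf,v4:0,v5:14,v6:inf,v7:12
step 4: dist = v0:inf,v1:15,v2:inf,v3:inf,v4:0,v5:14,v6:inf,v7:12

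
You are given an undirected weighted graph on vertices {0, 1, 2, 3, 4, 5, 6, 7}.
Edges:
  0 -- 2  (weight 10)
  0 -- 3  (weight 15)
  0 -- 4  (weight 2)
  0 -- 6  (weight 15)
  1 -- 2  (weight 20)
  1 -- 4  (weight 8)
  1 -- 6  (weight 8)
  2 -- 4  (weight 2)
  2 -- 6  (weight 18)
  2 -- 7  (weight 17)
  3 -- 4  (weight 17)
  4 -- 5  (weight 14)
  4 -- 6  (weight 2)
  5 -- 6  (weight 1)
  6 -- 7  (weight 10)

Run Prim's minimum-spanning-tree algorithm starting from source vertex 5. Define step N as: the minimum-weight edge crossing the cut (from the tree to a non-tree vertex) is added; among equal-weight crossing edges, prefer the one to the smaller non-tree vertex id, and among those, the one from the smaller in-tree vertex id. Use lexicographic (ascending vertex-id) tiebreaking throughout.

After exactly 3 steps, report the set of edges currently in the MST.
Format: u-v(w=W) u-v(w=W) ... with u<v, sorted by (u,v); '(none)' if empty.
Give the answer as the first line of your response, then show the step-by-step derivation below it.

0-4(w=2) 4-6(w=2) 5-6(w=1)

step 1: add edge 5-6 (w=1); MST = {5-6(w=1)}
step 2: add edge 4-6 (w=2); MST = {4-6(w=2) 5-6(w=1)}
step 3: add edge 0-4 (w=2); MST = {0-4(w=2) 4-6(w=2) 5-6(w=1)}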